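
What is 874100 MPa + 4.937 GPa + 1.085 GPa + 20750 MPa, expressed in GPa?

900.872 GPa

In GPa:
  874100 MPa = 874100 × 10^-3 GPa = 874.1
  4.937 GPa → 4.937
  1.085 GPa → 1.085
  20750 MPa = 20750 × 10^-3 GPa = 20.75
Sum: 874.1 + 4.937 + 1.085 + 20.75 = 900.872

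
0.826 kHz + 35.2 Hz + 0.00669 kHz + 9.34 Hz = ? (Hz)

In Hz:
  0.826 kHz = 0.826 × 10³ Hz = 826
  35.2 Hz → 35.2
  0.00669 kHz = 0.00669 × 10³ Hz = 6.69
  9.34 Hz → 9.34
Sum: 826 + 35.2 + 6.69 + 9.34 = 877.23

877.23 Hz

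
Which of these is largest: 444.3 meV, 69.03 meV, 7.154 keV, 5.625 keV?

7.154 keV

444.3 meV = 0.4443 eV
69.03 meV = 0.06903 eV
7.154 keV = 7154 eV
5.625 keV = 5625 eV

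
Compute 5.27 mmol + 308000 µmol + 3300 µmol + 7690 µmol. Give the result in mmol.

324.26 mmol

In mmol:
  5.27 mmol → 5.27
  308000 µmol = 308000 × 10⁻³ mmol = 308
  3300 µmol = 3300 × 10⁻³ mmol = 3.3
  7690 µmol = 7690 × 10⁻³ mmol = 7.69
Sum: 5.27 + 308 + 3.3 + 7.69 = 324.26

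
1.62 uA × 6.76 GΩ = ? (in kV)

10.9512 kV

1.62 × 10⁻⁶ × 6.76 × 10⁹ = 10.9512 × 10³ V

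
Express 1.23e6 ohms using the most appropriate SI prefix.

1.23 megaohms

= 1.23e6 ohms; 1e6 is mega.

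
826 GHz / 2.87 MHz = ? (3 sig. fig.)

(826 × 10^9) / (2.87 × 10^6) = 287.8 × 10^3

288000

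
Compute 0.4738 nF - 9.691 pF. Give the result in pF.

In pF:
  0.4738 nF = 0.4738e3 pF = 473.8
  9.691 pF → 9.691
Difference: 473.8 - 9.691 = 464.109

464.109 pF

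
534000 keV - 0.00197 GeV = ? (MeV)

In MeV:
  534000 keV = 534000e-3 MeV = 534
  0.00197 GeV = 0.00197e3 MeV = 1.97
Difference: 534 - 1.97 = 532.03

532.03 MeV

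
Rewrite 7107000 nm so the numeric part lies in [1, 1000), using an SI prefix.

7.107 mm

= 7.107 × 10^-3 m; 10^-3 is milli.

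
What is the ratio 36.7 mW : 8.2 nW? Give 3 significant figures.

4480000

(36.7 × 10^-3) / (8.2 × 10^-9) = 4.476 × 10^6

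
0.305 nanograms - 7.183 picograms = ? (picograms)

In picograms:
  0.305 nanograms = 0.305e3 picograms = 305
  7.183 picograms → 7.183
Difference: 305 - 7.183 = 297.817

297.817 picograms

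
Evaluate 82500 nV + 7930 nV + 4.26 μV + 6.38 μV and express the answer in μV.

101.07 μV

In μV:
  82500 nV = 82500 × 10^-3 μV = 82.5
  7930 nV = 7930 × 10^-3 μV = 7.93
  4.26 μV → 4.26
  6.38 μV → 6.38
Sum: 82.5 + 7.93 + 4.26 + 6.38 = 101.07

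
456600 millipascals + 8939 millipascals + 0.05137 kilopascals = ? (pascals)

In pascals:
  456600 millipascals = 456600 × 10^-3 pascals = 456.6
  8939 millipascals = 8939 × 10^-3 pascals = 8.939
  0.05137 kilopascals = 0.05137 × 10^3 pascals = 51.37
Sum: 456.6 + 8.939 + 51.37 = 516.909

516.909 pascals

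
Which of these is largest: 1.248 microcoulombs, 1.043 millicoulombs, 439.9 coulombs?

1.248 microcoulombs = 0.000001248 coulombs
1.043 millicoulombs = 0.001043 coulombs
439.9 coulombs = 439.9 coulombs

439.9 coulombs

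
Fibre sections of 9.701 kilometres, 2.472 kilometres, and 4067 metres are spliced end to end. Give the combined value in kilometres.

16.24 kilometres

In kilometres:
  9.701 kilometres → 9.701
  2.472 kilometres → 2.472
  4067 metres = 4067 × 10^-3 kilometres = 4.067
Sum: 9.701 + 2.472 + 4.067 = 16.24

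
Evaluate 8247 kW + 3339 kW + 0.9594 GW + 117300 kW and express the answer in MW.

1088.286 MW

In MW:
  8247 kW = 8247 × 10^-3 MW = 8.247
  3339 kW = 3339 × 10^-3 MW = 3.339
  0.9594 GW = 0.9594 × 10^3 MW = 959.4
  117300 kW = 117300 × 10^-3 MW = 117.3
Sum: 8.247 + 3.339 + 959.4 + 117.3 = 1088.286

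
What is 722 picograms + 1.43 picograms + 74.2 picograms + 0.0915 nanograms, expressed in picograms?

In picograms:
  722 picograms → 722
  1.43 picograms → 1.43
  74.2 picograms → 74.2
  0.0915 nanograms = 0.0915e3 picograms = 91.5
Sum: 722 + 1.43 + 74.2 + 91.5 = 889.13

889.13 picograms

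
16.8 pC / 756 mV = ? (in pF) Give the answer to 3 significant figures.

(16.8e-12) / (756e-3) = 0.022222e-9 F

22.2 pF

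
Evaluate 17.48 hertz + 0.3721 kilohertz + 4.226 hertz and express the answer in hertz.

In hertz:
  17.48 hertz → 17.48
  0.3721 kilohertz = 0.3721 × 10³ hertz = 372.1
  4.226 hertz → 4.226
Sum: 17.48 + 372.1 + 4.226 = 393.806

393.806 hertz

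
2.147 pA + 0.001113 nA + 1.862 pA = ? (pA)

5.122 pA

In pA:
  2.147 pA → 2.147
  0.001113 nA = 0.001113e3 pA = 1.113
  1.862 pA → 1.862
Sum: 2.147 + 1.113 + 1.862 = 5.122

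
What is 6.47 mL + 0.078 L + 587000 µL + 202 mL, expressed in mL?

In mL:
  6.47 mL → 6.47
  0.078 L = 0.078 × 10³ mL = 78
  587000 µL = 587000 × 10⁻³ mL = 587
  202 mL → 202
Sum: 6.47 + 78 + 587 + 202 = 873.47

873.47 mL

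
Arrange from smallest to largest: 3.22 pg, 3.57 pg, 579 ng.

3.22 pg = 0.00000000000322 g
3.57 pg = 0.00000000000357 g
579 ng = 0.000000579 g

3.22 pg < 3.57 pg < 579 ng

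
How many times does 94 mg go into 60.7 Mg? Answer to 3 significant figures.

(60.7e6) / (94e-3) = 0.6457e9

646000000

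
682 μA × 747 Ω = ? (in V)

0.509454 V

682 × 10⁻⁶ × 747 = 509454 × 10⁻⁶ V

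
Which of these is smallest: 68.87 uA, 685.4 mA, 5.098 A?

68.87 uA = 0.00006887 A
685.4 mA = 0.6854 A
5.098 A = 5.098 A

68.87 uA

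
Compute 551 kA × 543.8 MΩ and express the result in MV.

551e3 × 543.8e6 = 299633.8e9 V

299633800 MV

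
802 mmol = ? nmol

milli = 1e-3, nano = 1e-9; factor is 1e6.
802 × 1e6 = 802000000

802000000 nmol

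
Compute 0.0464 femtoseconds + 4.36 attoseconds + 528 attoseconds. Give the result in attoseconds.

578.76 attoseconds

In attoseconds:
  0.0464 femtoseconds = 0.0464 × 10^3 attoseconds = 46.4
  4.36 attoseconds → 4.36
  528 attoseconds → 528
Sum: 46.4 + 4.36 + 528 = 578.76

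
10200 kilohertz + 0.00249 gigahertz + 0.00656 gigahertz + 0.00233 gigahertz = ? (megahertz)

21.58 megahertz

In megahertz:
  10200 kilohertz = 10200e-3 megahertz = 10.2
  0.00249 gigahertz = 0.00249e3 megahertz = 2.49
  0.00656 gigahertz = 0.00656e3 megahertz = 6.56
  0.00233 gigahertz = 0.00233e3 megahertz = 2.33
Sum: 10.2 + 2.49 + 6.56 + 2.33 = 21.58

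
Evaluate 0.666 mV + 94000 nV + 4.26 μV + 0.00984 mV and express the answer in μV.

774.1 μV

In μV:
  0.666 mV = 0.666e3 μV = 666
  94000 nV = 94000e-3 μV = 94
  4.26 μV → 4.26
  0.00984 mV = 0.00984e3 μV = 9.84
Sum: 666 + 94 + 4.26 + 9.84 = 774.1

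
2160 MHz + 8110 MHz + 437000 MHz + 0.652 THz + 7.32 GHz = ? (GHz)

1106.59 GHz

In GHz:
  2160 MHz = 2160e-3 GHz = 2.16
  8110 MHz = 8110e-3 GHz = 8.11
  437000 MHz = 437000e-3 GHz = 437
  0.652 THz = 0.652e3 GHz = 652
  7.32 GHz → 7.32
Sum: 2.16 + 8.11 + 437 + 652 + 7.32 = 1106.59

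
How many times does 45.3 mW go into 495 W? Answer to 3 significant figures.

(495) / (45.3 × 10⁻³) = 10.93 × 10³

10900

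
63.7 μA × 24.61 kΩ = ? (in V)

1.567657 V

63.7 × 10⁻⁶ × 24.61 × 10³ = 1567.657 × 10⁻³ V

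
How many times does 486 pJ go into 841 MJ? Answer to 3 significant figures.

1730000000000000000

(841 × 10^6) / (486 × 10^-12) = 1.73 × 10^18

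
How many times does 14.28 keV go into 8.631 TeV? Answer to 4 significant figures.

(8.631 × 10¹²) / (14.28 × 10³) = 0.60441 × 10⁹

604400000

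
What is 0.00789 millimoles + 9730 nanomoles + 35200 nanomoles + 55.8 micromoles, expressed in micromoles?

In micromoles:
  0.00789 millimoles = 0.00789 × 10^3 micromoles = 7.89
  9730 nanomoles = 9730 × 10^-3 micromoles = 9.73
  35200 nanomoles = 35200 × 10^-3 micromoles = 35.2
  55.8 micromoles → 55.8
Sum: 7.89 + 9.73 + 35.2 + 55.8 = 108.62

108.62 micromoles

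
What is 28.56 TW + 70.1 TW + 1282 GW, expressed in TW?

In TW:
  28.56 TW → 28.56
  70.1 TW → 70.1
  1282 GW = 1282 × 10⁻³ TW = 1.282
Sum: 28.56 + 70.1 + 1.282 = 99.942

99.942 TW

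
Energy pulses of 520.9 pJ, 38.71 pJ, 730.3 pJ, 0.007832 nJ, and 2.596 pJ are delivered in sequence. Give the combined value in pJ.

In pJ:
  520.9 pJ → 520.9
  38.71 pJ → 38.71
  730.3 pJ → 730.3
  0.007832 nJ = 0.007832 × 10³ pJ = 7.832
  2.596 pJ → 2.596
Sum: 520.9 + 38.71 + 730.3 + 7.832 + 2.596 = 1300.338

1300.338 pJ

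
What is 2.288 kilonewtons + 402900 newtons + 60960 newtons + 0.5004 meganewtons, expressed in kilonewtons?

In kilonewtons:
  2.288 kilonewtons → 2.288
  402900 newtons = 402900 × 10⁻³ kilonewtons = 402.9
  60960 newtons = 60960 × 10⁻³ kilonewtons = 60.96
  0.5004 meganewtons = 0.5004 × 10³ kilonewtons = 500.4
Sum: 2.288 + 402.9 + 60.96 + 500.4 = 966.548

966.548 kilonewtons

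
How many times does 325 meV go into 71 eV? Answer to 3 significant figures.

(71) / (325e-3) = 0.2185e3

218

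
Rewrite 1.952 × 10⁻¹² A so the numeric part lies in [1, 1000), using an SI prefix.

1.952 pA

= 1.952 × 10⁻¹² A; 10⁻¹² is pico.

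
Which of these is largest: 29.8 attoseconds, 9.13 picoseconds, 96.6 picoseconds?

96.6 picoseconds

29.8 attoseconds = 0.0000000000000000298 seconds
9.13 picoseconds = 0.00000000000913 seconds
96.6 picoseconds = 0.0000000000966 seconds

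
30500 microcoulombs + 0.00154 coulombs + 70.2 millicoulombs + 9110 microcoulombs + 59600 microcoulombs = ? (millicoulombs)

In millicoulombs:
  30500 microcoulombs = 30500 × 10⁻³ millicoulombs = 30.5
  0.00154 coulombs = 0.00154 × 10³ millicoulombs = 1.54
  70.2 millicoulombs → 70.2
  9110 microcoulombs = 9110 × 10⁻³ millicoulombs = 9.11
  59600 microcoulombs = 59600 × 10⁻³ millicoulombs = 59.6
Sum: 30.5 + 1.54 + 70.2 + 9.11 + 59.6 = 170.95

170.95 millicoulombs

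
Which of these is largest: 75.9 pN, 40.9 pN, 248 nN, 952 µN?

75.9 pN = 0.0000000000759 N
40.9 pN = 0.0000000000409 N
248 nN = 0.000000248 N
952 µN = 0.000952 N

952 µN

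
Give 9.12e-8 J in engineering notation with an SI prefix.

= 91.2e-9 J; 1e-9 is nano.

91.2 nJ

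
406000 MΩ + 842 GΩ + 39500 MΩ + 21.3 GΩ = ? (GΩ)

1308.8 GΩ

In GΩ:
  406000 MΩ = 406000 × 10⁻³ GΩ = 406
  842 GΩ → 842
  39500 MΩ = 39500 × 10⁻³ GΩ = 39.5
  21.3 GΩ → 21.3
Sum: 406 + 842 + 39.5 + 21.3 = 1308.8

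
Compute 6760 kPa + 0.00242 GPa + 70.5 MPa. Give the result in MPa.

79.68 MPa

In MPa:
  6760 kPa = 6760e-3 MPa = 6.76
  0.00242 GPa = 0.00242e3 MPa = 2.42
  70.5 MPa → 70.5
Sum: 6.76 + 2.42 + 70.5 = 79.68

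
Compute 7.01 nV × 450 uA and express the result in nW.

7.01 × 10^-9 × 450 × 10^-6 = 3154.5 × 10^-15 W

0.0031545 nW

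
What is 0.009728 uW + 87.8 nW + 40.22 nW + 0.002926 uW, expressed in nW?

140.674 nW

In nW:
  0.009728 uW = 0.009728 × 10^3 nW = 9.728
  87.8 nW → 87.8
  40.22 nW → 40.22
  0.002926 uW = 0.002926 × 10^3 nW = 2.926
Sum: 9.728 + 87.8 + 40.22 + 2.926 = 140.674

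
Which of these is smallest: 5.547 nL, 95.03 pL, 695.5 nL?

95.03 pL

5.547 nL = 0.000000005547 L
95.03 pL = 0.00000000009503 L
695.5 nL = 0.0000006955 L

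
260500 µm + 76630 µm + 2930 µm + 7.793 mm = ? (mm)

347.853 mm

In mm:
  260500 µm = 260500e-3 mm = 260.5
  76630 µm = 76630e-3 mm = 76.63
  2930 µm = 2930e-3 mm = 2.93
  7.793 mm → 7.793
Sum: 260.5 + 76.63 + 2.93 + 7.793 = 347.853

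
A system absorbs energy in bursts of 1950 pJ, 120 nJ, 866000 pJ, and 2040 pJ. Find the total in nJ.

989.99 nJ

In nJ:
  1950 pJ = 1950 × 10⁻³ nJ = 1.95
  120 nJ → 120
  866000 pJ = 866000 × 10⁻³ nJ = 866
  2040 pJ = 2040 × 10⁻³ nJ = 2.04
Sum: 1.95 + 120 + 866 + 2.04 = 989.99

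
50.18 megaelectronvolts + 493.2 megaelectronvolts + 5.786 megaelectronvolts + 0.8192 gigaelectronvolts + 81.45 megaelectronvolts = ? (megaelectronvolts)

In megaelectronvolts:
  50.18 megaelectronvolts → 50.18
  493.2 megaelectronvolts → 493.2
  5.786 megaelectronvolts → 5.786
  0.8192 gigaelectronvolts = 0.8192e3 megaelectronvolts = 819.2
  81.45 megaelectronvolts → 81.45
Sum: 50.18 + 493.2 + 5.786 + 819.2 + 81.45 = 1449.816

1449.816 megaelectronvolts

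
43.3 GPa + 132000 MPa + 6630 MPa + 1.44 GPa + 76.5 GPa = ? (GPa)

In GPa:
  43.3 GPa → 43.3
  132000 MPa = 132000 × 10⁻³ GPa = 132
  6630 MPa = 6630 × 10⁻³ GPa = 6.63
  1.44 GPa → 1.44
  76.5 GPa → 76.5
Sum: 43.3 + 132 + 6.63 + 1.44 + 76.5 = 259.87

259.87 GPa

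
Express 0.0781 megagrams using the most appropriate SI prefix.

= 78.1 × 10^3 grams; 10^3 is kilo.

78.1 kilograms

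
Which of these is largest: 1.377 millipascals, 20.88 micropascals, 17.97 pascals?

1.377 millipascals = 0.001377 pascals
20.88 micropascals = 0.00002088 pascals
17.97 pascals = 17.97 pascals

17.97 pascals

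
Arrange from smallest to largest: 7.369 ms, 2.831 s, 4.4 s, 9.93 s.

7.369 ms = 0.007369 s
2.831 s = 2.831 s
4.4 s = 4.4 s
9.93 s = 9.93 s

7.369 ms < 2.831 s < 4.4 s < 9.93 s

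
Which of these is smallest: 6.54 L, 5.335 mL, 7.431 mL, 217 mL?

5.335 mL

6.54 L = 6.54 L
5.335 mL = 0.005335 L
7.431 mL = 0.007431 L
217 mL = 0.217 L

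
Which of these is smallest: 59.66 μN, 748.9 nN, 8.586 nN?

8.586 nN

59.66 μN = 0.00005966 N
748.9 nN = 0.0000007489 N
8.586 nN = 0.000000008586 N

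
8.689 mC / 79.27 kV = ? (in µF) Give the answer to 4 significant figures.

0.1096 µF

(8.689e-3) / (79.27e3) = 0.109613e-6 F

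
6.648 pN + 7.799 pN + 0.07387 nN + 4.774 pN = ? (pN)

93.091 pN

In pN:
  6.648 pN → 6.648
  7.799 pN → 7.799
  0.07387 nN = 0.07387 × 10³ pN = 73.87
  4.774 pN → 4.774
Sum: 6.648 + 7.799 + 73.87 + 4.774 = 93.091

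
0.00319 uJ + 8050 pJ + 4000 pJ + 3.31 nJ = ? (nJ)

In nJ:
  0.00319 uJ = 0.00319 × 10^3 nJ = 3.19
  8050 pJ = 8050 × 10^-3 nJ = 8.05
  4000 pJ = 4000 × 10^-3 nJ = 4
  3.31 nJ → 3.31
Sum: 3.19 + 8.05 + 4 + 3.31 = 18.55

18.55 nJ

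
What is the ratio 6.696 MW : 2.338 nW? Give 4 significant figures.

2864000000000000

(6.696 × 10^6) / (2.338 × 10^-9) = 2.864 × 10^15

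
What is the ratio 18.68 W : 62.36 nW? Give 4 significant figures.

299600000

(18.68) / (62.36 × 10⁻⁹) = 0.29955 × 10⁹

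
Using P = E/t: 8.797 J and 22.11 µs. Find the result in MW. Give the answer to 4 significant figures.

0.3979 MW

(8.797) / (22.11 × 10^-6) = 0.397874 × 10^6 W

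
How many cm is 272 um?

micro = 10^-6, centi = 10^-2; factor is 10^-4.
272 × 10^-4 = 0.0272

0.0272 cm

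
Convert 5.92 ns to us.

0.00592 us

nano = 10^-9, micro = 10^-6; factor is 10^-3.
5.92 × 10^-3 = 0.00592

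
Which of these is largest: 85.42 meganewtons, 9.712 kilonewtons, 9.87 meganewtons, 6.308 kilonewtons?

85.42 meganewtons

85.42 meganewtons = 85420000 newtons
9.712 kilonewtons = 9712 newtons
9.87 meganewtons = 9870000 newtons
6.308 kilonewtons = 6308 newtons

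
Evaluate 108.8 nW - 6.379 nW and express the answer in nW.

102.421 nW

In nW:
  108.8 nW → 108.8
  6.379 nW → 6.379
Difference: 108.8 - 6.379 = 102.421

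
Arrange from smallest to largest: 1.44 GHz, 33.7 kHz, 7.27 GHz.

33.7 kHz < 1.44 GHz < 7.27 GHz

1.44 GHz = 1440000000 Hz
33.7 kHz = 33700 Hz
7.27 GHz = 7270000000 Hz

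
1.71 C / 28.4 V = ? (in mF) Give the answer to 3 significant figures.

(1.71) / (28.4) = 0.060211 F

60.2 mF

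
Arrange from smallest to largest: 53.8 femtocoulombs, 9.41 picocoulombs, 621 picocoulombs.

53.8 femtocoulombs = 0.0000000000000538 coulombs
9.41 picocoulombs = 0.00000000000941 coulombs
621 picocoulombs = 0.000000000621 coulombs

53.8 femtocoulombs < 9.41 picocoulombs < 621 picocoulombs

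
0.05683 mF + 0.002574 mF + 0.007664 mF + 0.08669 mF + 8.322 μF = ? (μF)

162.08 μF

In μF:
  0.05683 mF = 0.05683e3 μF = 56.83
  0.002574 mF = 0.002574e3 μF = 2.574
  0.007664 mF = 0.007664e3 μF = 7.664
  0.08669 mF = 0.08669e3 μF = 86.69
  8.322 μF → 8.322
Sum: 56.83 + 2.574 + 7.664 + 86.69 + 8.322 = 162.08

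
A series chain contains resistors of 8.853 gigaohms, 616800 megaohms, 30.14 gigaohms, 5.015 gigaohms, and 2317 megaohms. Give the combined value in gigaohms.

663.125 gigaohms

In gigaohms:
  8.853 gigaohms → 8.853
  616800 megaohms = 616800 × 10⁻³ gigaohms = 616.8
  30.14 gigaohms → 30.14
  5.015 gigaohms → 5.015
  2317 megaohms = 2317 × 10⁻³ gigaohms = 2.317
Sum: 8.853 + 616.8 + 30.14 + 5.015 + 2.317 = 663.125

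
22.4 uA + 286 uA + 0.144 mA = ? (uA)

452.4 uA

In uA:
  22.4 uA → 22.4
  286 uA → 286
  0.144 mA = 0.144 × 10³ uA = 144
Sum: 22.4 + 286 + 144 = 452.4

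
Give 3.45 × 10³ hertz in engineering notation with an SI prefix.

= 3.45 × 10³ hertz; 10³ is kilo.

3.45 kilohertz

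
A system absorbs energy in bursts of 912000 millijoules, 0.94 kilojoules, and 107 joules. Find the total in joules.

1959 joules

In joules:
  912000 millijoules = 912000 × 10^-3 joules = 912
  0.94 kilojoules = 0.94 × 10^3 joules = 940
  107 joules → 107
Sum: 912 + 940 + 107 = 1959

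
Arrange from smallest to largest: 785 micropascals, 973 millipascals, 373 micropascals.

373 micropascals < 785 micropascals < 973 millipascals

785 micropascals = 0.000785 pascals
973 millipascals = 0.973 pascals
373 micropascals = 0.000373 pascals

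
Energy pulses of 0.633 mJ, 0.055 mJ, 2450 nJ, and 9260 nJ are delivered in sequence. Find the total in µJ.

699.71 µJ

In µJ:
  0.633 mJ = 0.633 × 10^3 µJ = 633
  0.055 mJ = 0.055 × 10^3 µJ = 55
  2450 nJ = 2450 × 10^-3 µJ = 2.45
  9260 nJ = 9260 × 10^-3 µJ = 9.26
Sum: 633 + 55 + 2.45 + 9.26 = 699.71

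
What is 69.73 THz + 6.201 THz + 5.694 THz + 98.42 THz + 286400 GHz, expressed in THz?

In THz:
  69.73 THz → 69.73
  6.201 THz → 6.201
  5.694 THz → 5.694
  98.42 THz → 98.42
  286400 GHz = 286400e-3 THz = 286.4
Sum: 69.73 + 6.201 + 5.694 + 98.42 + 286.4 = 466.445

466.445 THz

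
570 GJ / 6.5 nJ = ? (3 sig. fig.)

87700000000000000000

(570 × 10⁹) / (6.5 × 10⁻⁹) = 87.69 × 10¹⁸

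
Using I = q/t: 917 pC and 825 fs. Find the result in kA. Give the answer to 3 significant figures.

(917 × 10^-12) / (825 × 10^-15) = 1.1115 × 10^3 A

1.11 kA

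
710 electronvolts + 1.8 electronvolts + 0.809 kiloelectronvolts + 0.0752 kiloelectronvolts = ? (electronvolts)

In electronvolts:
  710 electronvolts → 710
  1.8 electronvolts → 1.8
  0.809 kiloelectronvolts = 0.809e3 electronvolts = 809
  0.0752 kiloelectronvolts = 0.0752e3 electronvolts = 75.2
Sum: 710 + 1.8 + 809 + 75.2 = 1596

1596 electronvolts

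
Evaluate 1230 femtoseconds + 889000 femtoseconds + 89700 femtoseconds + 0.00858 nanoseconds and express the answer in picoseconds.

In picoseconds:
  1230 femtoseconds = 1230e-3 picoseconds = 1.23
  889000 femtoseconds = 889000e-3 picoseconds = 889
  89700 femtoseconds = 89700e-3 picoseconds = 89.7
  0.00858 nanoseconds = 0.00858e3 picoseconds = 8.58
Sum: 1.23 + 889 + 89.7 + 8.58 = 988.51

988.51 picoseconds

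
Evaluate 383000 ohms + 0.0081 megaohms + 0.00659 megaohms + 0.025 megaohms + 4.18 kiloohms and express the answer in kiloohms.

426.87 kiloohms

In kiloohms:
  383000 ohms = 383000e-3 kiloohms = 383
  0.0081 megaohms = 0.0081e3 kiloohms = 8.1
  0.00659 megaohms = 0.00659e3 kiloohms = 6.59
  0.025 megaohms = 0.025e3 kiloohms = 25
  4.18 kiloohms → 4.18
Sum: 383 + 8.1 + 6.59 + 25 + 4.18 = 426.87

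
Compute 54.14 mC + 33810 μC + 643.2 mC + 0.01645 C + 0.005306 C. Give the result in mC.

752.906 mC

In mC:
  54.14 mC → 54.14
  33810 μC = 33810 × 10⁻³ mC = 33.81
  643.2 mC → 643.2
  0.01645 C = 0.01645 × 10³ mC = 16.45
  0.005306 C = 0.005306 × 10³ mC = 5.306
Sum: 54.14 + 33.81 + 643.2 + 16.45 + 5.306 = 752.906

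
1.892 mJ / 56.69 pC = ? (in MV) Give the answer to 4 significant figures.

33.37 MV

(1.892 × 10^-3) / (56.69 × 10^-12) = 0.0333745 × 10^9 V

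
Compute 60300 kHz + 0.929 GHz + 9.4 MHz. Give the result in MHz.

In MHz:
  60300 kHz = 60300 × 10^-3 MHz = 60.3
  0.929 GHz = 0.929 × 10^3 MHz = 929
  9.4 MHz → 9.4
Sum: 60.3 + 929 + 9.4 = 998.7

998.7 MHz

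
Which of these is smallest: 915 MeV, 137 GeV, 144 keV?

915 MeV = 915000000 eV
137 GeV = 137000000000 eV
144 keV = 144000 eV

144 keV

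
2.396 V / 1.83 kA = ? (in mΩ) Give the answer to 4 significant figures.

(2.396) / (1.83 × 10³) = 1.30929 × 10⁻³ Ω

1.309 mΩ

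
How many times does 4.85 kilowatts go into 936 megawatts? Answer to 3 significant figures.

193000

(936e6) / (4.85e3) = 193e3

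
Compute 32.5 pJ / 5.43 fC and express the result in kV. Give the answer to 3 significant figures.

(32.5 × 10⁻¹²) / (5.43 × 10⁻¹⁵) = 5.9853 × 10³ V

5.99 kV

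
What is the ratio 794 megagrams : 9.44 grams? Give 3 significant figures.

84100000

(794e6) / (9.44) = 84.11e6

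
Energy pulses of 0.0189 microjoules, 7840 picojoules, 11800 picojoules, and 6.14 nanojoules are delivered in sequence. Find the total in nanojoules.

44.68 nanojoules

In nanojoules:
  0.0189 microjoules = 0.0189 × 10³ nanojoules = 18.9
  7840 picojoules = 7840 × 10⁻³ nanojoules = 7.84
  11800 picojoules = 11800 × 10⁻³ nanojoules = 11.8
  6.14 nanojoules → 6.14
Sum: 18.9 + 7.84 + 11.8 + 6.14 = 44.68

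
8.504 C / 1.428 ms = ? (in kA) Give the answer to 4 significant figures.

(8.504) / (1.428 × 10^-3) = 5.95518 × 10^3 A

5.955 kA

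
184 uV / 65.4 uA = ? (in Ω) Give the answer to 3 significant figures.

2.81 Ω

(184e-6) / (65.4e-6) = 2.8135 Ω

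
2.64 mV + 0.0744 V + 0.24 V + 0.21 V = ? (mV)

527.04 mV

In mV:
  2.64 mV → 2.64
  0.0744 V = 0.0744 × 10³ mV = 74.4
  0.24 V = 0.24 × 10³ mV = 240
  0.21 V = 0.21 × 10³ mV = 210
Sum: 2.64 + 74.4 + 240 + 210 = 527.04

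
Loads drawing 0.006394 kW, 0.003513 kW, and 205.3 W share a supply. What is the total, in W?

In W:
  0.006394 kW = 0.006394 × 10^3 W = 6.394
  0.003513 kW = 0.003513 × 10^3 W = 3.513
  205.3 W → 205.3
Sum: 6.394 + 3.513 + 205.3 = 215.207

215.207 W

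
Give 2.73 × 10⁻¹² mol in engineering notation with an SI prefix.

= 2.73 × 10⁻¹² mol; 10⁻¹² is pico.

2.73 pmol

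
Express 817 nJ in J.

0.000000817 J

nano = 10^-9, (no prefix) = 10^0; factor is 10^-9.
817 × 10^-9 = 0.000000817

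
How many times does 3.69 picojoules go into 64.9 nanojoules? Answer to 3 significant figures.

17600

(64.9 × 10⁻⁹) / (3.69 × 10⁻¹²) = 17.59 × 10³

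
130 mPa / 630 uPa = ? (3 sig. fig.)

206

(130 × 10⁻³) / (630 × 10⁻⁶) = 0.2063 × 10³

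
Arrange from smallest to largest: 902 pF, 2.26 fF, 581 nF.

902 pF = 0.000000000902 F
2.26 fF = 0.00000000000000226 F
581 nF = 0.000000581 F

2.26 fF < 902 pF < 581 nF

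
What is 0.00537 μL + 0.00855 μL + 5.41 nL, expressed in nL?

19.33 nL

In nL:
  0.00537 μL = 0.00537 × 10^3 nL = 5.37
  0.00855 μL = 0.00855 × 10^3 nL = 8.55
  5.41 nL → 5.41
Sum: 5.37 + 8.55 + 5.41 = 19.33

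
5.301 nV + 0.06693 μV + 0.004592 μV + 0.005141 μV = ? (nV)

81.964 nV

In nV:
  5.301 nV → 5.301
  0.06693 μV = 0.06693 × 10^3 nV = 66.93
  0.004592 μV = 0.004592 × 10^3 nV = 4.592
  0.005141 μV = 0.005141 × 10^3 nV = 5.141
Sum: 5.301 + 66.93 + 4.592 + 5.141 = 81.964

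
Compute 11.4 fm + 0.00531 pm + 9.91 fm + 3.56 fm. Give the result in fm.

30.18 fm

In fm:
  11.4 fm → 11.4
  0.00531 pm = 0.00531e3 fm = 5.31
  9.91 fm → 9.91
  3.56 fm → 3.56
Sum: 11.4 + 5.31 + 9.91 + 3.56 = 30.18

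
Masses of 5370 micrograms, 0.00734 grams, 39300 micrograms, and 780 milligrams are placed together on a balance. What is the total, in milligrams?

832.01 milligrams

In milligrams:
  5370 micrograms = 5370 × 10⁻³ milligrams = 5.37
  0.00734 grams = 0.00734 × 10³ milligrams = 7.34
  39300 micrograms = 39300 × 10⁻³ milligrams = 39.3
  780 milligrams → 780
Sum: 5.37 + 7.34 + 39.3 + 780 = 832.01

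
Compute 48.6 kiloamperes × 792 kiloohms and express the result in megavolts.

38491.2 megavolts

48.6e3 × 792e3 = 38491.2e6 V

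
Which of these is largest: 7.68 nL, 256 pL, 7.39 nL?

7.68 nL

7.68 nL = 0.00000000768 L
256 pL = 0.000000000256 L
7.39 nL = 0.00000000739 L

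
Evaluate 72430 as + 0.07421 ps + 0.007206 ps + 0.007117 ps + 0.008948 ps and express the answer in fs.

In fs:
  72430 as = 72430e-3 fs = 72.43
  0.07421 ps = 0.07421e3 fs = 74.21
  0.007206 ps = 0.007206e3 fs = 7.206
  0.007117 ps = 0.007117e3 fs = 7.117
  0.008948 ps = 0.008948e3 fs = 8.948
Sum: 72.43 + 74.21 + 7.206 + 7.117 + 8.948 = 169.911

169.911 fs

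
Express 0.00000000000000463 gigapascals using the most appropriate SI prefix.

= 4.63e-6 pascals; 1e-6 is micro.

4.63 micropascals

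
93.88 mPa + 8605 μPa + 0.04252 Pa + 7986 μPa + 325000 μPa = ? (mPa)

In mPa:
  93.88 mPa → 93.88
  8605 μPa = 8605e-3 mPa = 8.605
  0.04252 Pa = 0.04252e3 mPa = 42.52
  7986 μPa = 7986e-3 mPa = 7.986
  325000 μPa = 325000e-3 mPa = 325
Sum: 93.88 + 8.605 + 42.52 + 7.986 + 325 = 477.991

477.991 mPa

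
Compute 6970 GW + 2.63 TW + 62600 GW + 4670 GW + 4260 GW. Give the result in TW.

81.13 TW

In TW:
  6970 GW = 6970 × 10^-3 TW = 6.97
  2.63 TW → 2.63
  62600 GW = 62600 × 10^-3 TW = 62.6
  4670 GW = 4670 × 10^-3 TW = 4.67
  4260 GW = 4260 × 10^-3 TW = 4.26
Sum: 6.97 + 2.63 + 62.6 + 4.67 + 4.26 = 81.13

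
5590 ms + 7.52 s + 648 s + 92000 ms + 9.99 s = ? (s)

763.1 s

In s:
  5590 ms = 5590 × 10⁻³ s = 5.59
  7.52 s → 7.52
  648 s → 648
  92000 ms = 92000 × 10⁻³ s = 92
  9.99 s → 9.99
Sum: 5.59 + 7.52 + 648 + 92 + 9.99 = 763.1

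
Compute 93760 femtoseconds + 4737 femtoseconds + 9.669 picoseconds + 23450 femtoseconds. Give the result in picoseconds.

In picoseconds:
  93760 femtoseconds = 93760 × 10^-3 picoseconds = 93.76
  4737 femtoseconds = 4737 × 10^-3 picoseconds = 4.737
  9.669 picoseconds → 9.669
  23450 femtoseconds = 23450 × 10^-3 picoseconds = 23.45
Sum: 93.76 + 4.737 + 9.669 + 23.45 = 131.616

131.616 picoseconds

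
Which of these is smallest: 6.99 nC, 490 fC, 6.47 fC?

6.99 nC = 0.00000000699 C
490 fC = 0.00000000000049 C
6.47 fC = 0.00000000000000647 C

6.47 fC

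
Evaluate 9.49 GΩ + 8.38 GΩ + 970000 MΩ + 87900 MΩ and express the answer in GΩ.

1075.77 GΩ

In GΩ:
  9.49 GΩ → 9.49
  8.38 GΩ → 8.38
  970000 MΩ = 970000 × 10⁻³ GΩ = 970
  87900 MΩ = 87900 × 10⁻³ GΩ = 87.9
Sum: 9.49 + 8.38 + 970 + 87.9 = 1075.77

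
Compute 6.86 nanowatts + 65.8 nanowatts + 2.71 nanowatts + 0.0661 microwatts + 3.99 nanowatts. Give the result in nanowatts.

In nanowatts:
  6.86 nanowatts → 6.86
  65.8 nanowatts → 65.8
  2.71 nanowatts → 2.71
  0.0661 microwatts = 0.0661e3 nanowatts = 66.1
  3.99 nanowatts → 3.99
Sum: 6.86 + 65.8 + 2.71 + 66.1 + 3.99 = 145.46

145.46 nanowatts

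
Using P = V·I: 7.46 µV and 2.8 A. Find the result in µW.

7.46 × 10⁻⁶ × 2.8 = 20.888 × 10⁻⁶ W

20.888 µW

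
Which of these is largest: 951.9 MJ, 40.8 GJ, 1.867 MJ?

951.9 MJ = 951900000 J
40.8 GJ = 40800000000 J
1.867 MJ = 1867000 J

40.8 GJ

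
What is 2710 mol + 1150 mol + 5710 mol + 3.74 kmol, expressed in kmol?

13.31 kmol

In kmol:
  2710 mol = 2710 × 10⁻³ kmol = 2.71
  1150 mol = 1150 × 10⁻³ kmol = 1.15
  5710 mol = 5710 × 10⁻³ kmol = 5.71
  3.74 kmol → 3.74
Sum: 2.71 + 1.15 + 5.71 + 3.74 = 13.31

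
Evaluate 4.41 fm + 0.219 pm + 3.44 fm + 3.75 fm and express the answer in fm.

In fm:
  4.41 fm → 4.41
  0.219 pm = 0.219 × 10^3 fm = 219
  3.44 fm → 3.44
  3.75 fm → 3.75
Sum: 4.41 + 219 + 3.44 + 3.75 = 230.6

230.6 fm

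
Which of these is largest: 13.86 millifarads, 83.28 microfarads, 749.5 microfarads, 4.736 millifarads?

13.86 millifarads = 0.01386 farads
83.28 microfarads = 0.00008328 farads
749.5 microfarads = 0.0007495 farads
4.736 millifarads = 0.004736 farads

13.86 millifarads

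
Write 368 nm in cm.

0.0000368 cm

nano = 10⁻⁹, centi = 10⁻²; factor is 10⁻⁷.
368 × 10⁻⁷ = 0.0000368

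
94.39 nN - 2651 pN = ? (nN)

91.739 nN

In nN:
  94.39 nN → 94.39
  2651 pN = 2651 × 10^-3 nN = 2.651
Difference: 94.39 - 2.651 = 91.739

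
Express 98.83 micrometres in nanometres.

98830 nanometres

micro = 10^-6, nano = 10^-9; factor is 10^3.
98.83 × 10^3 = 98830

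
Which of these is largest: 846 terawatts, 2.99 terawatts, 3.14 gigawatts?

846 terawatts = 846000000000000 watts
2.99 terawatts = 2990000000000 watts
3.14 gigawatts = 3140000000 watts

846 terawatts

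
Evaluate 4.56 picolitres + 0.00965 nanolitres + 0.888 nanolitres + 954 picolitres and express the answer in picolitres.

In picolitres:
  4.56 picolitres → 4.56
  0.00965 nanolitres = 0.00965 × 10^3 picolitres = 9.65
  0.888 nanolitres = 0.888 × 10^3 picolitres = 888
  954 picolitres → 954
Sum: 4.56 + 9.65 + 888 + 954 = 1856.21

1856.21 picolitres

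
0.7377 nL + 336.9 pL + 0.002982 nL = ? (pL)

1077.582 pL

In pL:
  0.7377 nL = 0.7377 × 10^3 pL = 737.7
  336.9 pL → 336.9
  0.002982 nL = 0.002982 × 10^3 pL = 2.982
Sum: 737.7 + 336.9 + 2.982 = 1077.582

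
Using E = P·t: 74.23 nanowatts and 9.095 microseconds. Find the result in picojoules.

74.23 × 10⁻⁹ × 9.095 × 10⁻⁶ = 675.12185 × 10⁻¹⁵ J

0.67512185 picojoules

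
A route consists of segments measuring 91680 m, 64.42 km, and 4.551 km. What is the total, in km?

160.651 km

In km:
  91680 m = 91680 × 10⁻³ km = 91.68
  64.42 km → 64.42
  4.551 km → 4.551
Sum: 91.68 + 64.42 + 4.551 = 160.651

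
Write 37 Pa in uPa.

37000000 uPa

(no prefix) = 10^0, micro = 10^-6; factor is 10^6.
37 × 10^6 = 37000000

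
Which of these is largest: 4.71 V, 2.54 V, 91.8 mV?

4.71 V = 4.71 V
2.54 V = 2.54 V
91.8 mV = 0.0918 V

4.71 V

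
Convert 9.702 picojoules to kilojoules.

pico = 1e-12, kilo = 1e3; factor is 1e-15.
9.702 × 1e-15 = 0.000000000000009702

0.000000000000009702 kilojoules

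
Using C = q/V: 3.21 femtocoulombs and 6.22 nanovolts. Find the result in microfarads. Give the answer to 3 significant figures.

0.516 microfarads

(3.21 × 10^-15) / (6.22 × 10^-9) = 0.51608 × 10^-6 F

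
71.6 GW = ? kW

71600000 kW

giga = 1e9, kilo = 1e3; factor is 1e6.
71.6 × 1e6 = 71600000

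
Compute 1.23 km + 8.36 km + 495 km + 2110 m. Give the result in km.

506.7 km

In km:
  1.23 km → 1.23
  8.36 km → 8.36
  495 km → 495
  2110 m = 2110 × 10^-3 km = 2.11
Sum: 1.23 + 8.36 + 495 + 2.11 = 506.7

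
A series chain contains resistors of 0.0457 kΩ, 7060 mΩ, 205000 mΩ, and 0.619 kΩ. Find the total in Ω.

In Ω:
  0.0457 kΩ = 0.0457 × 10³ Ω = 45.7
  7060 mΩ = 7060 × 10⁻³ Ω = 7.06
  205000 mΩ = 205000 × 10⁻³ Ω = 205
  0.619 kΩ = 0.619 × 10³ Ω = 619
Sum: 45.7 + 7.06 + 205 + 619 = 876.76

876.76 Ω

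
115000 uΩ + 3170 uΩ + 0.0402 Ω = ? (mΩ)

In mΩ:
  115000 uΩ = 115000 × 10^-3 mΩ = 115
  3170 uΩ = 3170 × 10^-3 mΩ = 3.17
  0.0402 Ω = 0.0402 × 10^3 mΩ = 40.2
Sum: 115 + 3.17 + 40.2 = 158.37

158.37 mΩ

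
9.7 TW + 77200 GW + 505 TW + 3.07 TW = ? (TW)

In TW:
  9.7 TW → 9.7
  77200 GW = 77200e-3 TW = 77.2
  505 TW → 505
  3.07 TW → 3.07
Sum: 9.7 + 77.2 + 505 + 3.07 = 594.97

594.97 TW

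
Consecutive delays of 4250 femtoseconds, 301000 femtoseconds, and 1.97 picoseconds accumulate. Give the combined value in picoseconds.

307.22 picoseconds

In picoseconds:
  4250 femtoseconds = 4250 × 10⁻³ picoseconds = 4.25
  301000 femtoseconds = 301000 × 10⁻³ picoseconds = 301
  1.97 picoseconds → 1.97
Sum: 4.25 + 301 + 1.97 = 307.22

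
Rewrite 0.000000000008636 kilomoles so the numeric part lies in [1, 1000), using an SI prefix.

= 8.636 × 10⁻⁹ moles; 10⁻⁹ is nano.

8.636 nanomoles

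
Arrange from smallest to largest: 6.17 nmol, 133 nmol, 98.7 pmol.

6.17 nmol = 0.00000000617 mol
133 nmol = 0.000000133 mol
98.7 pmol = 0.0000000000987 mol

98.7 pmol < 6.17 nmol < 133 nmol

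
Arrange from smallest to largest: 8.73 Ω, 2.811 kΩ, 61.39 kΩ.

8.73 Ω = 8.73 Ω
2.811 kΩ = 2811 Ω
61.39 kΩ = 61390 Ω

8.73 Ω < 2.811 kΩ < 61.39 kΩ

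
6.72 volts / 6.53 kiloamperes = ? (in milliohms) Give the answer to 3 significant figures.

1.03 milliohms

(6.72) / (6.53e3) = 1.0291e-3 Ω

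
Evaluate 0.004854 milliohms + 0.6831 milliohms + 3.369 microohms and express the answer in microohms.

691.323 microohms

In microohms:
  0.004854 milliohms = 0.004854e3 microohms = 4.854
  0.6831 milliohms = 0.6831e3 microohms = 683.1
  3.369 microohms → 3.369
Sum: 4.854 + 683.1 + 3.369 = 691.323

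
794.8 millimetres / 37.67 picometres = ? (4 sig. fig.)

(794.8e-3) / (37.67e-12) = 21.099e9

21100000000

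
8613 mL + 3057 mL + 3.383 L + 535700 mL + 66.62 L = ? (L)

617.373 L

In L:
  8613 mL = 8613 × 10^-3 L = 8.613
  3057 mL = 3057 × 10^-3 L = 3.057
  3.383 L → 3.383
  535700 mL = 535700 × 10^-3 L = 535.7
  66.62 L → 66.62
Sum: 8.613 + 3.057 + 3.383 + 535.7 + 66.62 = 617.373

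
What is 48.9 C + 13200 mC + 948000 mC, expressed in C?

In C:
  48.9 C → 48.9
  13200 mC = 13200e-3 C = 13.2
  948000 mC = 948000e-3 C = 948
Sum: 48.9 + 13.2 + 948 = 1010.1

1010.1 C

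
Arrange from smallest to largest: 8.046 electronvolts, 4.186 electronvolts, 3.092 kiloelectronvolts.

4.186 electronvolts < 8.046 electronvolts < 3.092 kiloelectronvolts

8.046 electronvolts = 8.046 electronvolts
4.186 electronvolts = 4.186 electronvolts
3.092 kiloelectronvolts = 3092 electronvolts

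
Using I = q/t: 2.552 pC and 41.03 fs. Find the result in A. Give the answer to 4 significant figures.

62.20 A

(2.552e-12) / (41.03e-15) = 0.0621984e3 A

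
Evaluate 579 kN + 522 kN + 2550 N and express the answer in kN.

1103.55 kN

In kN:
  579 kN → 579
  522 kN → 522
  2550 N = 2550 × 10⁻³ kN = 2.55
Sum: 579 + 522 + 2.55 = 1103.55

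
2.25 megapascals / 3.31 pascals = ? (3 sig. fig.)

680000

(2.25 × 10^6) / (3.31) = 0.6798 × 10^6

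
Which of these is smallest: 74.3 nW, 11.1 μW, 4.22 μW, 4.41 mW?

74.3 nW

74.3 nW = 0.0000000743 W
11.1 μW = 0.0000111 W
4.22 μW = 0.00000422 W
4.41 mW = 0.00441 W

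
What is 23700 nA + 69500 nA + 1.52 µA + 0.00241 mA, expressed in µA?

97.13 µA

In µA:
  23700 nA = 23700e-3 µA = 23.7
  69500 nA = 69500e-3 µA = 69.5
  1.52 µA → 1.52
  0.00241 mA = 0.00241e3 µA = 2.41
Sum: 23.7 + 69.5 + 1.52 + 2.41 = 97.13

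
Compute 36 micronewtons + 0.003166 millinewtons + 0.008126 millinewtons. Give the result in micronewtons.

In micronewtons:
  36 micronewtons → 36
  0.003166 millinewtons = 0.003166e3 micronewtons = 3.166
  0.008126 millinewtons = 0.008126e3 micronewtons = 8.126
Sum: 36 + 3.166 + 8.126 = 47.292

47.292 micronewtons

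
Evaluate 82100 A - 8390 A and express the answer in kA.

73.71 kA

In kA:
  82100 A = 82100e-3 kA = 82.1
  8390 A = 8390e-3 kA = 8.39
Difference: 82.1 - 8.39 = 73.71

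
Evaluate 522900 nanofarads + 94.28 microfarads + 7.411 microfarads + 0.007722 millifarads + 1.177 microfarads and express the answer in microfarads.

In microfarads:
  522900 nanofarads = 522900 × 10^-3 microfarads = 522.9
  94.28 microfarads → 94.28
  7.411 microfarads → 7.411
  0.007722 millifarads = 0.007722 × 10^3 microfarads = 7.722
  1.177 microfarads → 1.177
Sum: 522.9 + 94.28 + 7.411 + 7.722 + 1.177 = 633.49

633.49 microfarads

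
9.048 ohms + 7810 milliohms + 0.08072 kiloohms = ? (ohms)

In ohms:
  9.048 ohms → 9.048
  7810 milliohms = 7810 × 10⁻³ ohms = 7.81
  0.08072 kiloohms = 0.08072 × 10³ ohms = 80.72
Sum: 9.048 + 7.81 + 80.72 = 97.578

97.578 ohms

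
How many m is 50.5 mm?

0.0505 m

milli = 10⁻³, (no prefix) = 10⁰; factor is 10⁻³.
50.5 × 10⁻³ = 0.0505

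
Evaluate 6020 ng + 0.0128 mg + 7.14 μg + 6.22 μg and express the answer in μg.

32.18 μg

In μg:
  6020 ng = 6020 × 10^-3 μg = 6.02
  0.0128 mg = 0.0128 × 10^3 μg = 12.8
  7.14 μg → 7.14
  6.22 μg → 6.22
Sum: 6.02 + 12.8 + 7.14 + 6.22 = 32.18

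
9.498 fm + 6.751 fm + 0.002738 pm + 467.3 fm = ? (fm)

In fm:
  9.498 fm → 9.498
  6.751 fm → 6.751
  0.002738 pm = 0.002738 × 10³ fm = 2.738
  467.3 fm → 467.3
Sum: 9.498 + 6.751 + 2.738 + 467.3 = 486.287

486.287 fm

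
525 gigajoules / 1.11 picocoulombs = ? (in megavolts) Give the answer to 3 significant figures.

(525 × 10⁹) / (1.11 × 10⁻¹²) = 472.97 × 10²¹ V

473000000000000000 megavolts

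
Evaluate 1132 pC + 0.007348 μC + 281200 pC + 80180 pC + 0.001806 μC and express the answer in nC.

371.666 nC

In nC:
  1132 pC = 1132e-3 nC = 1.132
  0.007348 μC = 0.007348e3 nC = 7.348
  281200 pC = 281200e-3 nC = 281.2
  80180 pC = 80180e-3 nC = 80.18
  0.001806 μC = 0.001806e3 nC = 1.806
Sum: 1.132 + 7.348 + 281.2 + 80.18 + 1.806 = 371.666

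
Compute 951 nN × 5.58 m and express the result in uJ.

951e-9 × 5.58 = 5306.58e-9 J

5.30658 uJ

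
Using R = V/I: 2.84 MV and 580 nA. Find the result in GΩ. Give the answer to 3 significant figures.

4900 GΩ

(2.84 × 10^6) / (580 × 10^-9) = 0.0048966 × 10^15 Ω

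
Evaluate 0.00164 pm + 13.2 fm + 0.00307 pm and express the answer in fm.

17.91 fm

In fm:
  0.00164 pm = 0.00164 × 10^3 fm = 1.64
  13.2 fm → 13.2
  0.00307 pm = 0.00307 × 10^3 fm = 3.07
Sum: 1.64 + 13.2 + 3.07 = 17.91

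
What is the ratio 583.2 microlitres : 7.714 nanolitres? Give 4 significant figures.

(583.2e-6) / (7.714e-9) = 75.603e3

75600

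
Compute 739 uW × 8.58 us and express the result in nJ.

6.34062 nJ

739 × 10⁻⁶ × 8.58 × 10⁻⁶ = 6340.62 × 10⁻¹² J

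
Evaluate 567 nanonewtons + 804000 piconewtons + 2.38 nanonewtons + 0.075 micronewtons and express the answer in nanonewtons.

In nanonewtons:
  567 nanonewtons → 567
  804000 piconewtons = 804000 × 10⁻³ nanonewtons = 804
  2.38 nanonewtons → 2.38
  0.075 micronewtons = 0.075 × 10³ nanonewtons = 75
Sum: 567 + 804 + 2.38 + 75 = 1448.38

1448.38 nanonewtons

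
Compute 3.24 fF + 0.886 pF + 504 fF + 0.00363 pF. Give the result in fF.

In fF:
  3.24 fF → 3.24
  0.886 pF = 0.886 × 10^3 fF = 886
  504 fF → 504
  0.00363 pF = 0.00363 × 10^3 fF = 3.63
Sum: 3.24 + 886 + 504 + 3.63 = 1396.87

1396.87 fF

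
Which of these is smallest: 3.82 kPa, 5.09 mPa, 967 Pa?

5.09 mPa

3.82 kPa = 3820 Pa
5.09 mPa = 0.00509 Pa
967 Pa = 967 Pa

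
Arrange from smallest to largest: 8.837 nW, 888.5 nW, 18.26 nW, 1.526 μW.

8.837 nW < 18.26 nW < 888.5 nW < 1.526 μW

8.837 nW = 0.000000008837 W
888.5 nW = 0.0000008885 W
18.26 nW = 0.00000001826 W
1.526 μW = 0.000001526 W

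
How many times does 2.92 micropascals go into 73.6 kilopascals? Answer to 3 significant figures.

25200000000

(73.6 × 10^3) / (2.92 × 10^-6) = 25.21 × 10^9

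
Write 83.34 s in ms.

83340 ms

(no prefix) = 10^0, milli = 10^-3; factor is 10^3.
83.34 × 10^3 = 83340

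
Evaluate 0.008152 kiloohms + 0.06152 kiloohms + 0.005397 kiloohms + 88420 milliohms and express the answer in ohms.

163.489 ohms

In ohms:
  0.008152 kiloohms = 0.008152 × 10³ ohms = 8.152
  0.06152 kiloohms = 0.06152 × 10³ ohms = 61.52
  0.005397 kiloohms = 0.005397 × 10³ ohms = 5.397
  88420 milliohms = 88420 × 10⁻³ ohms = 88.42
Sum: 8.152 + 61.52 + 5.397 + 88.42 = 163.489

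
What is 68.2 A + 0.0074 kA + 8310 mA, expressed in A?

83.91 A

In A:
  68.2 A → 68.2
  0.0074 kA = 0.0074 × 10³ A = 7.4
  8310 mA = 8310 × 10⁻³ A = 8.31
Sum: 68.2 + 7.4 + 8.31 = 83.91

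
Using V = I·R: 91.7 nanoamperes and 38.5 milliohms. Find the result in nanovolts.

3.53045 nanovolts

91.7 × 10^-9 × 38.5 × 10^-3 = 3530.45 × 10^-12 V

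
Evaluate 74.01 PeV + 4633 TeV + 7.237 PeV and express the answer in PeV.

85.88 PeV

In PeV:
  74.01 PeV → 74.01
  4633 TeV = 4633 × 10⁻³ PeV = 4.633
  7.237 PeV → 7.237
Sum: 74.01 + 4.633 + 7.237 = 85.88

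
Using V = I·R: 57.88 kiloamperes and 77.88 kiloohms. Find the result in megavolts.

57.88 × 10^3 × 77.88 × 10^3 = 4507.6944 × 10^6 V

4507.6944 megavolts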